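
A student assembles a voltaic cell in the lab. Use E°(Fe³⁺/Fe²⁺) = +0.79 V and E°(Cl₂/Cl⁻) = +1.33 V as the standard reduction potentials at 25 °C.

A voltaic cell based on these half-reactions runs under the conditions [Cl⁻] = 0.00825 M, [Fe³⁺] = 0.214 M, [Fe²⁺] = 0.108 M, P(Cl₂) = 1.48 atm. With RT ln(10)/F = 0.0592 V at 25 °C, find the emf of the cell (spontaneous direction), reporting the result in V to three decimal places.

+0.651 V

Cl₂/Cl⁻ is the cathode (higher E°), Fe³⁺/Fe²⁺ the anode: E°cell = +1.33 − (+0.79) = +0.54 V, n = 2.
Overall: Cl₂(g) + 2 Fe²⁺(aq) → 2 Cl⁻(aq) + 2 Fe³⁺(aq)
Q = [Cl⁻]^2·[Fe³⁺]^2 / (P(Cl₂)·[Fe²⁺]^2); log Q = -3.743.
E = E° − (0.0592/n) log Q = +0.54 − (0.0592/2)(-3.743) = +0.651 V.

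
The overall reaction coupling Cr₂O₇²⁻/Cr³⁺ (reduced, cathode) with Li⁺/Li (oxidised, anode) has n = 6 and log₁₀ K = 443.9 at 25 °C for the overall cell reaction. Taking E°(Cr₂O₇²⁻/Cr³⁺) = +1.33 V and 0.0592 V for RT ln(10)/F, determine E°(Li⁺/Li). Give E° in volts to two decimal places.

E°cell = (0.0592/n)·log K = (0.0592/6)(443.9) = +4.380 V.
Since Cr₂O₇²⁻/Cr³⁺ is the cathode and Li⁺/Li the anode, E°cell = E°(Cr₂O₇²⁻/Cr³⁺) − E°(Li⁺/Li).
So E°(Li⁺/Li) = E°(Cr₂O₇²⁻/Cr³⁺) − E°cell = (+1.33) − (+4.380) = -3.05 V.

-3.05 V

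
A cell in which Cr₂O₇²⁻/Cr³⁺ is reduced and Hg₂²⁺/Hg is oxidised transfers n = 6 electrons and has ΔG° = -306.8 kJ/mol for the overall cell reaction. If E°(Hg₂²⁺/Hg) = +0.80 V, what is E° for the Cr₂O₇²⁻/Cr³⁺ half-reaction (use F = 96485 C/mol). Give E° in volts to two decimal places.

+1.33 V

E°cell = −ΔG°/(nF) = −(-306.8×10³)/((6)(96485)) = +0.530 V.
Since Cr₂O₇²⁻/Cr³⁺ is the cathode and Hg₂²⁺/Hg the anode, E°cell = E°(Cr₂O₇²⁻/Cr³⁺) − E°(Hg₂²⁺/Hg).
So E°(Cr₂O₇²⁻/Cr³⁺) = E°cell + E°(Hg₂²⁺/Hg) = +0.530 + (+0.80) = +1.33 V.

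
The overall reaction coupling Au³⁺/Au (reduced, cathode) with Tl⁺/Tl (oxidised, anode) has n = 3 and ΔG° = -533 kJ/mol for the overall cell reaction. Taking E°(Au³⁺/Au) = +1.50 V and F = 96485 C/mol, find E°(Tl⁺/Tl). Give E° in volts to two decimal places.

-0.34 V

E°cell = −ΔG°/(nF) = −(-533×10³)/((3)(96485)) = +1.841 V.
Since Au³⁺/Au is the cathode and Tl⁺/Tl the anode, E°cell = E°(Au³⁺/Au) − E°(Tl⁺/Tl).
So E°(Tl⁺/Tl) = E°(Au³⁺/Au) − E°cell = (+1.50) − (+1.841) = -0.34 V.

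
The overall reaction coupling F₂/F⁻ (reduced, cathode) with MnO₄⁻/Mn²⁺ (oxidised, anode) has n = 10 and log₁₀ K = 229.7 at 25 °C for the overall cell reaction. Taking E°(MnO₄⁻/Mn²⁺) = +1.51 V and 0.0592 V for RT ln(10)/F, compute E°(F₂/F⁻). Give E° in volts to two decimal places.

E°cell = (0.0592/n)·log K = (0.0592/10)(229.7) = +1.360 V.
Since F₂/F⁻ is the cathode and MnO₄⁻/Mn²⁺ the anode, E°cell = E°(F₂/F⁻) − E°(MnO₄⁻/Mn²⁺).
So E°(F₂/F⁻) = E°cell + E°(MnO₄⁻/Mn²⁺) = +1.360 + (+1.51) = +2.87 V.

+2.87 V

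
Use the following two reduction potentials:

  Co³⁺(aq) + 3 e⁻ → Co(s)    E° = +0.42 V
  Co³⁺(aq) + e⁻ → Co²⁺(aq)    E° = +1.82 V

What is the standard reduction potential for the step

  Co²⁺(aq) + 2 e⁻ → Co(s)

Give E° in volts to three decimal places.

Sequential free energies add, so n₃E°₃ = n₁E°₁ + n₂E°₂.
With n₃ = 3, and the known step contributing 1×(+1.82) V, the unknown satisfies 2·E° = 3×(+0.42) − 1×(+1.82) = -0.560.
E° = -0.560 / 2 = -0.280 V.

-0.280 V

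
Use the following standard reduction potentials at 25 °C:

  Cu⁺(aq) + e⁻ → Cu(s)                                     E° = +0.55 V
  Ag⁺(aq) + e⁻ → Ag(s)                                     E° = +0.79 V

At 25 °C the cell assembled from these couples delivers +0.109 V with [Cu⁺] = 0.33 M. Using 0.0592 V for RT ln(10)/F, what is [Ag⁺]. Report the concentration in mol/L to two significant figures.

Ag⁺/Ag is the cathode, Cu⁺/Cu the anode: E°cell = +0.24 V, n = 1.
Overall reaction: Ag⁺(aq) + Cu(s) → Ag(s) + Cu⁺(aq); Q = [Cu⁺]^1/[Ag⁺]^1.
From E = E° − (0.0592/n) log Q: log Q = (E° − E)·n/0.0592 = (+0.24 − (+0.109))·1/0.0592 = 2.2128.
So 1·log[Ag⁺] = 1·log(0.33) − log Q = -0.4815 − (2.2128) = -2.6943; [Ag⁺] = 10^(-2.6943) ≈ 0.0020 M.

0.0020 M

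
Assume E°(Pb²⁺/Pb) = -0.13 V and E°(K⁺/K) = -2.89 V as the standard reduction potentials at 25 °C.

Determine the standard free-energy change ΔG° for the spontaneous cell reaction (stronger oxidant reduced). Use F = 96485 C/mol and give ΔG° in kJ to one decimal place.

Pb²⁺/Pb (E° = -0.13 V) is the cathode; K⁺/K (E° = -2.89 V) is the anode, so E°cell = +2.76 V.
Balancing electrons gives n = 2 (lcm of 2 and 1).
ΔG° = −nFE° = −(2)(96485)(+2.76) = -532,597 J = -532.6 kJ.

-532.6 kJ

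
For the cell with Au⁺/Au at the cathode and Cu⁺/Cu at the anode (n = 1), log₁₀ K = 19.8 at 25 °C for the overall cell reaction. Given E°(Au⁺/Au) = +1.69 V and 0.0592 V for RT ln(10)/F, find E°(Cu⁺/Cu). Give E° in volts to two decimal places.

E°cell = (0.0592/n)·log K = (0.0592/1)(19.8) = +1.172 V.
Since Au⁺/Au is the cathode and Cu⁺/Cu the anode, E°cell = E°(Au⁺/Au) − E°(Cu⁺/Cu).
So E°(Cu⁺/Cu) = E°(Au⁺/Au) − E°cell = (+1.69) − (+1.172) = +0.52 V.

+0.52 V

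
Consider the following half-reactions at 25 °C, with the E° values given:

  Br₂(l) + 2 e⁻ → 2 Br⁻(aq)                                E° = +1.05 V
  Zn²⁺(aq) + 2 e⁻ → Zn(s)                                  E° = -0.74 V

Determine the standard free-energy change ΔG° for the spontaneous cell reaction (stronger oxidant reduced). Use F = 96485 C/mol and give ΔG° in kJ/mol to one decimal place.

-345.4 kJ/mol

Br₂/Br⁻ (E° = +1.05 V) is the cathode; Zn²⁺/Zn (E° = -0.74 V) is the anode, so E°cell = +1.79 V.
Balancing electrons gives n = 2 (lcm of 2 and 2).
ΔG° = −nFE° = −(2)(96485)(+1.79) = -345,416 J = -345.4 kJ/mol.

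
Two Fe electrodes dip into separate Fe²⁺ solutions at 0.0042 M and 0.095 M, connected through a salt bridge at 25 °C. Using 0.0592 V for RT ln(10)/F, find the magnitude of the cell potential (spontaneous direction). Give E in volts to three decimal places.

+0.040 V

For a concentration cell E°cell = 0. The 0.095 M side is the cathode (reduction is favoured where [Fe²⁺] is higher).
With n = 2, E = −(0.0592/2) log([Fe²⁺]ₐₙ/[Fe²⁺]꜀ₐₜ) = −(0.0592/2) log(0.0042/0.095) = −(0.0592/2)(-1.354) = +0.040 V.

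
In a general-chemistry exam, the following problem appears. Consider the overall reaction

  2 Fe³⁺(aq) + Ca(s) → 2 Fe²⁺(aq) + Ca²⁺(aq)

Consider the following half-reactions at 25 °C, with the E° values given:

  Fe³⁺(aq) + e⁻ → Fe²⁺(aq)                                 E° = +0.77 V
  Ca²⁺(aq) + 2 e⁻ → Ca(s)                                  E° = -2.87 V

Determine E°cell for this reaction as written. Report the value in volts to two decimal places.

The Fe³⁺/Fe²⁺ couple has the higher reduction potential, so it is the cathode; Ca²⁺/Ca is oxidised at the anode.
E°cell = E°(cathode) − E°(anode) = (+0.77) − (-2.87) = +3.64 V.
Since E°cell > 0, the reaction is spontaneous under standard conditions.

+3.64 V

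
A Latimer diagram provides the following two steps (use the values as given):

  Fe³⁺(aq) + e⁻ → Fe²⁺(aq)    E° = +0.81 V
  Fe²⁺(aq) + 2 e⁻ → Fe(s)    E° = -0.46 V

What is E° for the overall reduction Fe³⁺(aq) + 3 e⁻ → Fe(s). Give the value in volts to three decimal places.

Adding the free-energy changes (−nFE°) of the two steps gives −n₃FE°₃ = −n₁FE°₁ − n₂FE°₂.
E°₃ = (1×+0.81 + 2×-0.46) / 3 = (-0.110) / 3 = -0.037 V.

-0.037 V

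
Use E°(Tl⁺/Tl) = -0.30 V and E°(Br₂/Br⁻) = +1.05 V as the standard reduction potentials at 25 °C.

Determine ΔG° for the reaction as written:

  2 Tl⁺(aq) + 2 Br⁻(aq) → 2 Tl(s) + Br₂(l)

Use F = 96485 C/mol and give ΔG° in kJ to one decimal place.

As written, Tl⁺/Tl is reduced (cathode) and Br₂/Br⁻ is oxidised (anode), so E°cell = (-0.30) − (+1.05) = -1.35 V.
Balancing electrons gives n = 2.
ΔG° = −nFE° = −(2)(96485)(-1.35) = 260,510 J = +260.5 kJ.

+260.5 kJ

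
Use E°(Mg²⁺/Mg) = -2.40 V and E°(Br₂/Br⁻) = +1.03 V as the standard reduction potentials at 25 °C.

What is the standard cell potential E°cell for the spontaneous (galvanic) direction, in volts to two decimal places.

The Br₂/Br⁻ couple has the higher reduction potential, so it is the cathode; Mg²⁺/Mg is oxidised at the anode.
E°cell = E°(cathode) − E°(anode) = (+1.03) − (-2.40) = +3.43 V.

+3.43 V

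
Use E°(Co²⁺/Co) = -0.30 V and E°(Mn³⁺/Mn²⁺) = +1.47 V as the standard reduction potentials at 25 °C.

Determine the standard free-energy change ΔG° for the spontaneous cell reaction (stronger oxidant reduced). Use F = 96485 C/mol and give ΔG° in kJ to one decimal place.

-341.6 kJ

Mn³⁺/Mn²⁺ (E° = +1.47 V) is the cathode; Co²⁺/Co (E° = -0.30 V) is the anode, so E°cell = +1.77 V.
Balancing electrons gives n = 2 (lcm of 1 and 2).
ΔG° = −nFE° = −(2)(96485)(+1.77) = -341,557 J = -341.6 kJ.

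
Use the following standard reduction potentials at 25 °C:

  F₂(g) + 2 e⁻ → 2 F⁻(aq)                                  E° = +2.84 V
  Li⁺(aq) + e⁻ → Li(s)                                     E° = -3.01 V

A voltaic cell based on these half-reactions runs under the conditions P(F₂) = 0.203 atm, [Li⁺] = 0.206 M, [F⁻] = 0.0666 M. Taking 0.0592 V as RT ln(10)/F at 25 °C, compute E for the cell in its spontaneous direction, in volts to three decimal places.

F₂/F⁻ is the cathode (higher E°), Li⁺/Li the anode: E°cell = +2.84 − (-3.01) = +5.85 V, n = 2.
Overall: F₂(g) + 2 Li(s) → 2 F⁻(aq) + 2 Li⁺(aq)
Q = [F⁻]^2·[Li⁺]^2 / (P(F₂)); log Q = -3.033.
E = E° − (0.0592/n) log Q = +5.85 − (0.0592/2)(-3.033) = +5.940 V.

+5.940 V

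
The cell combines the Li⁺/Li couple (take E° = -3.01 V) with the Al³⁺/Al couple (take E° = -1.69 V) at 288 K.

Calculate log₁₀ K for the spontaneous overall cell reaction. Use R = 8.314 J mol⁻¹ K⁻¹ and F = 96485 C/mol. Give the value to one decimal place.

69.3

Cathode: Al³⁺/Al; anode: Li⁺/Li. E°cell = (-1.69) − (-3.01) = +1.32 V, with n = 3.
ΔG° = −nFE° = −RT ln K, so ln K = nFE°/(RT) = (3)(96485)(+1.32) / ((8.314)(288)) = 159.570.
log₁₀ K = 159.570 / ln 10 = 69.3.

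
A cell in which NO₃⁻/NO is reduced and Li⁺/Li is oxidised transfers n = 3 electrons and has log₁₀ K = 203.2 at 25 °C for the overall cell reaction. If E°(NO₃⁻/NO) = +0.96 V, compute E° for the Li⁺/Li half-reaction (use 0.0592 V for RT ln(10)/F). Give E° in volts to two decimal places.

-3.05 V

E°cell = (0.0592/n)·log K = (0.0592/3)(203.2) = +4.010 V.
Since NO₃⁻/NO is the cathode and Li⁺/Li the anode, E°cell = E°(NO₃⁻/NO) − E°(Li⁺/Li).
So E°(Li⁺/Li) = E°(NO₃⁻/NO) − E°cell = (+0.96) − (+4.010) = -3.05 V.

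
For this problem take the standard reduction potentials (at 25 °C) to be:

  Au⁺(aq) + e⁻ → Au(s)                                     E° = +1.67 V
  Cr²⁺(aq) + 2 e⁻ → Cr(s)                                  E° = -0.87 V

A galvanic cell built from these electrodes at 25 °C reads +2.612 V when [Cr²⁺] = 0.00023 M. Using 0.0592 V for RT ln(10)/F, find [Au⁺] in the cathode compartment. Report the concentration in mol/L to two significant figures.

0.25 M

Au⁺/Au is the cathode, Cr²⁺/Cr the anode: E°cell = +2.54 V, n = 2.
Overall reaction: 2 Au⁺(aq) + Cr(s) → 2 Au(s) + Cr²⁺(aq); Q = [Cr²⁺]^1/[Au⁺]^2.
From E = E° − (0.0592/n) log Q: log Q = (E° − E)·n/0.0592 = (+2.54 − (+2.612))·2/0.0592 = -2.4324.
So 2·log[Au⁺] = 1·log(0.00023) − log Q = -3.6383 − (-2.4324) = -1.2059; log[Au⁺] = -1.2059 / 2 = -0.6029; [Au⁺] = 10^(-0.6029) ≈ 0.25 M.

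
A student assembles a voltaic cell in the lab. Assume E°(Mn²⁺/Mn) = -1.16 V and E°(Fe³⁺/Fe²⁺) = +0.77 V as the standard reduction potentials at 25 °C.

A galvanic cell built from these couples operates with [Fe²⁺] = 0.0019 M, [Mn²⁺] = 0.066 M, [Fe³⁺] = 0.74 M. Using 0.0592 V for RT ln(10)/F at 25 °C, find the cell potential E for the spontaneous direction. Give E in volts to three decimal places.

+2.118 V

Fe³⁺/Fe²⁺ is the cathode (higher E°), Mn²⁺/Mn the anode: E°cell = +0.77 − (-1.16) = +1.93 V, n = 2.
Overall: 2 Fe³⁺(aq) + Mn(s) → 2 Fe²⁺(aq) + Mn²⁺(aq)
Q = [Fe²⁺]^2·[Mn²⁺] / ([Fe³⁺]^2); log Q = -6.361.
E = E° − (0.0592/n) log Q = +1.93 − (0.0592/2)(-6.361) = +2.118 V.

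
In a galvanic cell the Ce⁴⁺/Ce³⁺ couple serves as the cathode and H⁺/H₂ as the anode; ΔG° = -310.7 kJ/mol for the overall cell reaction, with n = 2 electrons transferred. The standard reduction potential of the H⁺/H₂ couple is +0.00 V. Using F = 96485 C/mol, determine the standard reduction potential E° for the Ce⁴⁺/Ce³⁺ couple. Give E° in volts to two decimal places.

E°cell = −ΔG°/(nF) = −(-310.7×10³)/((2)(96485)) = +1.610 V.
Since Ce⁴⁺/Ce³⁺ is the cathode and H⁺/H₂ the anode, E°cell = E°(Ce⁴⁺/Ce³⁺) − E°(H⁺/H₂).
So E°(Ce⁴⁺/Ce³⁺) = E°cell + E°(H⁺/H₂) = +1.610 + (+0.00) = +1.61 V.

+1.61 V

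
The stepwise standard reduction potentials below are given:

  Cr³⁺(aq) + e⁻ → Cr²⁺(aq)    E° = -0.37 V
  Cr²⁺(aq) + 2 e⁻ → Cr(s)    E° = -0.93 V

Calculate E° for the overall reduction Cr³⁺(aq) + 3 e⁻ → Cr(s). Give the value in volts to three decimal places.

Since ΔG° = −nFE° is additive over sequential reductions, n₃E°₃ = n₁E°₁ + n₂E°₂.
E°₃ = (1×-0.37 + 2×-0.93) / 3 = (-2.230) / 3 = -0.743 V.

-0.743 V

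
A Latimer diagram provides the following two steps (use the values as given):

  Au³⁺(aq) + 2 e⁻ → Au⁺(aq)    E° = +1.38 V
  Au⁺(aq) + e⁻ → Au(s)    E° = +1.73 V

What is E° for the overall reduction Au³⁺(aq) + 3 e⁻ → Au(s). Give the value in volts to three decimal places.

+1.497 V

Since ΔG° = −nFE° is additive over sequential reductions, n₃E°₃ = n₁E°₁ + n₂E°₂.
E°₃ = (2×+1.38 + 1×+1.73) / 3 = (+4.490) / 3 = +1.497 V.
E° values themselves are not directly additive — weighting by electron count is essential.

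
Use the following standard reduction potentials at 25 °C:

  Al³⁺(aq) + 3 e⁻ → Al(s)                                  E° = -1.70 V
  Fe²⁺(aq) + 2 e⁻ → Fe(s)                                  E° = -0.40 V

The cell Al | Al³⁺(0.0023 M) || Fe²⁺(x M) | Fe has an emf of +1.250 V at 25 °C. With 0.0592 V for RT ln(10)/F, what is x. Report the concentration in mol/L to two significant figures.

0.00036 M

Fe²⁺/Fe is the cathode, Al³⁺/Al the anode: E°cell = +1.30 V, n = 6.
Overall reaction: 3 Fe²⁺(aq) + 2 Al(s) → 3 Fe(s) + 2 Al³⁺(aq); Q = [Al³⁺]^2/[Fe²⁺]^3.
From E = E° − (0.0592/n) log Q: log Q = (E° − E)·n/0.0592 = (+1.30 − (+1.250))·6/0.0592 = 5.0676.
So 3·log[Fe²⁺] = 2·log(0.0023) − log Q = -5.2765 − (5.0676) = -10.3441; log[Fe²⁺] = -10.3441 / 3 = -3.4480; [Fe²⁺] = 10^(-3.4480) ≈ 0.00036 M.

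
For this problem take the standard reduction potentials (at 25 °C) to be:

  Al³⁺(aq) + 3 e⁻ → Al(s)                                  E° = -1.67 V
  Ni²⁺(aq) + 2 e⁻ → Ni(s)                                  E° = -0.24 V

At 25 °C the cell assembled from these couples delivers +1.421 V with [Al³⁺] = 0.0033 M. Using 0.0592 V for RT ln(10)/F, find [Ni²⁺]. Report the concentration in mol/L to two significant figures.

0.011 M

Ni²⁺/Ni is the cathode, Al³⁺/Al the anode: E°cell = +1.43 V, n = 6.
Overall reaction: 3 Ni²⁺(aq) + 2 Al(s) → 3 Ni(s) + 2 Al³⁺(aq); Q = [Al³⁺]^2/[Ni²⁺]^3.
From E = E° − (0.0592/n) log Q: log Q = (E° − E)·n/0.0592 = (+1.43 − (+1.421))·6/0.0592 = 0.9122.
So 3·log[Ni²⁺] = 2·log(0.0033) − log Q = -4.9630 − (0.9122) = -5.8752; log[Ni²⁺] = -5.8752 / 3 = -1.9584; [Ni²⁺] = 10^(-1.9584) ≈ 0.011 M.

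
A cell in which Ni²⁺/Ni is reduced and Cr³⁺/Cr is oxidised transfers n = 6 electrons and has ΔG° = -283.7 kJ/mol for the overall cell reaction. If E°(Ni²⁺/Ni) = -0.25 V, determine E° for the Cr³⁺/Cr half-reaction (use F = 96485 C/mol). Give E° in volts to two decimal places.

E°cell = −ΔG°/(nF) = −(-283.7×10³)/((6)(96485)) = +0.490 V.
Since Ni²⁺/Ni is the cathode and Cr³⁺/Cr the anode, E°cell = E°(Ni²⁺/Ni) − E°(Cr³⁺/Cr).
So E°(Cr³⁺/Cr) = E°(Ni²⁺/Ni) − E°cell = (-0.25) − (+0.490) = -0.74 V.

-0.74 V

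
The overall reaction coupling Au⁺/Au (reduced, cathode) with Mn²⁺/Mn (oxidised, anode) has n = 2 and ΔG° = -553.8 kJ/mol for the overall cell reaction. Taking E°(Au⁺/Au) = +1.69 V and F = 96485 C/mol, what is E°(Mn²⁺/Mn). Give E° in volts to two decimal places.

E°cell = −ΔG°/(nF) = −(-553.8×10³)/((2)(96485)) = +2.870 V.
Since Au⁺/Au is the cathode and Mn²⁺/Mn the anode, E°cell = E°(Au⁺/Au) − E°(Mn²⁺/Mn).
So E°(Mn²⁺/Mn) = E°(Au⁺/Au) − E°cell = (+1.69) − (+2.870) = -1.18 V.

-1.18 V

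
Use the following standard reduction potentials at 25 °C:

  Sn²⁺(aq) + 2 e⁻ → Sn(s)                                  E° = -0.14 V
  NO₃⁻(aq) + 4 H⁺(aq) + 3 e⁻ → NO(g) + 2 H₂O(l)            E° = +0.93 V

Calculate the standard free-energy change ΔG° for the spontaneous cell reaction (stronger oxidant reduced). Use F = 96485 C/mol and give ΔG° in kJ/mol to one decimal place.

NO₃⁻/NO (E° = +0.93 V) is the cathode; Sn²⁺/Sn (E° = -0.14 V) is the anode, so E°cell = +1.07 V.
Balancing electrons gives n = 6 (lcm of 3 and 2).
ΔG° = −nFE° = −(6)(96485)(+1.07) = -619,434 J = -619.4 kJ/mol.

-619.4 kJ/mol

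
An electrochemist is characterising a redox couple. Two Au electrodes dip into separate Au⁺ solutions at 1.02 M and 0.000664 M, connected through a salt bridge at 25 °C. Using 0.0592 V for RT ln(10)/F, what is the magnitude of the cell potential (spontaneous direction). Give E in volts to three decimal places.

For a concentration cell E°cell = 0. The 1.02 M side is the cathode (reduction is favoured where [Au⁺] is higher).
With n = 1, E = −(0.0592/1) log([Au⁺]ₐₙ/[Au⁺]꜀ₐₜ) = −(0.0592/1) log(0.000664/1.02) = −(0.0592/1)(-3.186) = +0.189 V.

+0.189 V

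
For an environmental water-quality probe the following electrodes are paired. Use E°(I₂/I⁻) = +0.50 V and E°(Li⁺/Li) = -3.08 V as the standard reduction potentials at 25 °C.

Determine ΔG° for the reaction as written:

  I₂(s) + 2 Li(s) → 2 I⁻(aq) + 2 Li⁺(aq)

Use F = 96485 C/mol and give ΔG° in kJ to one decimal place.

-690.8 kJ

As written, I₂/I⁻ is reduced (cathode) and Li⁺/Li is oxidised (anode), so E°cell = (+0.50) − (-3.08) = +3.58 V.
Balancing electrons gives n = 2.
ΔG° = −nFE° = −(2)(96485)(+3.58) = -690,833 J = -690.8 kJ.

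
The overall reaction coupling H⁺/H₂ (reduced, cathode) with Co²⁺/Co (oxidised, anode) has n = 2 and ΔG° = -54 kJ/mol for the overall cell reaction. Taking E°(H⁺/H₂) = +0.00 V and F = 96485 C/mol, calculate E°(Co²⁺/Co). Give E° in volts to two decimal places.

E°cell = −ΔG°/(nF) = −(-54×10³)/((2)(96485)) = +0.280 V.
Since H⁺/H₂ is the cathode and Co²⁺/Co the anode, E°cell = E°(H⁺/H₂) − E°(Co²⁺/Co).
So E°(Co²⁺/Co) = E°(H⁺/H₂) − E°cell = (+0.00) − (+0.280) = -0.28 V.

-0.28 V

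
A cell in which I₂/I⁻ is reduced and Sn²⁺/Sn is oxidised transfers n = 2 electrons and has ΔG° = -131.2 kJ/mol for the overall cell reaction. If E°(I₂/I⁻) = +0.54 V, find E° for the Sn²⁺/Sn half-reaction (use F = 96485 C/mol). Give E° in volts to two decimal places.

-0.14 V

E°cell = −ΔG°/(nF) = −(-131.2×10³)/((2)(96485)) = +0.680 V.
Since I₂/I⁻ is the cathode and Sn²⁺/Sn the anode, E°cell = E°(I₂/I⁻) − E°(Sn²⁺/Sn).
So E°(Sn²⁺/Sn) = E°(I₂/I⁻) − E°cell = (+0.54) − (+0.680) = -0.14 V.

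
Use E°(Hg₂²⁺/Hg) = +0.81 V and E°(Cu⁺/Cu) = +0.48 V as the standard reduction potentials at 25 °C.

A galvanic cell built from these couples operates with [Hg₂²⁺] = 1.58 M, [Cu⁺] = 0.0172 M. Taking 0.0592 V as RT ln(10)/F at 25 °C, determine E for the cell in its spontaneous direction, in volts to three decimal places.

+0.440 V

Hg₂²⁺/Hg is the cathode (higher E°), Cu⁺/Cu the anode: E°cell = +0.81 − (+0.48) = +0.33 V, n = 2.
Overall: Hg₂²⁺(aq) + 2 Cu(s) → 2 Hg(l) + 2 Cu⁺(aq)
Q = [Cu⁺]^2 / ([Hg₂²⁺]); log Q = -3.728.
E = E° − (0.0592/n) log Q = +0.33 − (0.0592/2)(-3.728) = +0.440 V.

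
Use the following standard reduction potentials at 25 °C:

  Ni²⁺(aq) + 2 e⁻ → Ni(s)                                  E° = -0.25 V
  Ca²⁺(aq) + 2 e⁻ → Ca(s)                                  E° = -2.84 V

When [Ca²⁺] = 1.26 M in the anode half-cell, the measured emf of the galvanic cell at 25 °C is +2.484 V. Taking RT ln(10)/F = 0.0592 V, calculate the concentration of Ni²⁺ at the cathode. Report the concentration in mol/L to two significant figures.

0.00033 M

Ni²⁺/Ni is the cathode, Ca²⁺/Ca the anode: E°cell = +2.59 V, n = 2.
Overall reaction: Ni²⁺(aq) + Ca(s) → Ni(s) + Ca²⁺(aq); Q = [Ca²⁺]^1/[Ni²⁺]^1.
From E = E° − (0.0592/n) log Q: log Q = (E° − E)·n/0.0592 = (+2.59 − (+2.484))·2/0.0592 = 3.5811.
So 1·log[Ni²⁺] = 1·log(1.26) − log Q = 0.1004 − (3.5811) = -3.4807; [Ni²⁺] = 10^(-3.4807) ≈ 0.00033 M.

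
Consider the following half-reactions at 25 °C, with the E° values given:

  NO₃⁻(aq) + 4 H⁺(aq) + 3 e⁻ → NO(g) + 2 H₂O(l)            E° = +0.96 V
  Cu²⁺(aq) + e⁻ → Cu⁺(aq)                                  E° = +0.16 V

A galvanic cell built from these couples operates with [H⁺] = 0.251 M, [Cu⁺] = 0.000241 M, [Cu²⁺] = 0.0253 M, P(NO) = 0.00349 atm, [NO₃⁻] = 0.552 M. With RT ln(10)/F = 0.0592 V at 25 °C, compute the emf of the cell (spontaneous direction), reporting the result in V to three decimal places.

NO₃⁻/NO is the cathode (higher E°), Cu²⁺/Cu⁺ the anode: E°cell = +0.96 − (+0.16) = +0.80 V, n = 3.
Overall: NO₃⁻(aq) + 4 H⁺(aq) + 3 Cu⁺(aq) → NO(g) + 2 H₂O(l) + 3 Cu²⁺(aq)
Q = P(NO)·[Cu²⁺]^3 / ([NO₃⁻]·[H⁺]^4·[Cu⁺]^3); log Q = 6.266.
E = E° − (0.0592/n) log Q = +0.80 − (0.0592/3)(6.266) = +0.676 V.

+0.676 V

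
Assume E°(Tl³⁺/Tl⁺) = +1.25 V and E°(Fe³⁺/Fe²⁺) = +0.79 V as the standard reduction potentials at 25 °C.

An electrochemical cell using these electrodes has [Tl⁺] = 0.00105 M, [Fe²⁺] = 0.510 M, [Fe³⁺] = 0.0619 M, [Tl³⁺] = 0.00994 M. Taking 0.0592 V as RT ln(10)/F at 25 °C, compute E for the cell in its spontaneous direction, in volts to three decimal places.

+0.543 V

Tl³⁺/Tl⁺ is the cathode (higher E°), Fe³⁺/Fe²⁺ the anode: E°cell = +1.25 − (+0.79) = +0.46 V, n = 2.
Overall: Tl³⁺(aq) + 2 Fe²⁺(aq) → Tl⁺(aq) + 2 Fe³⁺(aq)
Q = [Tl⁺]·[Fe³⁺]^2 / ([Tl³⁺]·[Fe²⁺]^2); log Q = -2.808.
E = E° − (0.0592/n) log Q = +0.46 − (0.0592/2)(-2.808) = +0.543 V.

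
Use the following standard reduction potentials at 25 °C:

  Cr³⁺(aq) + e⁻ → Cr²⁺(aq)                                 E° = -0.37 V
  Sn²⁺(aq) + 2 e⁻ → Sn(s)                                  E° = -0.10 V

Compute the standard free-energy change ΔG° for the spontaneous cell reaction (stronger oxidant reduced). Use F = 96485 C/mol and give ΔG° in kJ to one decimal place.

-52.1 kJ

Sn²⁺/Sn (E° = -0.10 V) is the cathode; Cr³⁺/Cr²⁺ (E° = -0.37 V) is the anode, so E°cell = +0.27 V.
Balancing electrons gives n = 2 (lcm of 2 and 1).
ΔG° = −nFE° = −(2)(96485)(+0.27) = -52,102 J = -52.1 kJ.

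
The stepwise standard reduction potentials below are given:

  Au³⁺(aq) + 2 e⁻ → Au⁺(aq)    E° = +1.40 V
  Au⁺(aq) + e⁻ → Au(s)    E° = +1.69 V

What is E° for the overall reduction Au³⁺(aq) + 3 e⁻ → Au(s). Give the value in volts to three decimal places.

Standard free energies of sequential steps add: ΔG°₃ = ΔG°₁ + ΔG°₂, so n₃E°₃ = n₁E°₁ + n₂E°₂.
E°₃ = (2×+1.40 + 1×+1.69) / 3 = (+4.490) / 3 = +1.497 V.

+1.497 V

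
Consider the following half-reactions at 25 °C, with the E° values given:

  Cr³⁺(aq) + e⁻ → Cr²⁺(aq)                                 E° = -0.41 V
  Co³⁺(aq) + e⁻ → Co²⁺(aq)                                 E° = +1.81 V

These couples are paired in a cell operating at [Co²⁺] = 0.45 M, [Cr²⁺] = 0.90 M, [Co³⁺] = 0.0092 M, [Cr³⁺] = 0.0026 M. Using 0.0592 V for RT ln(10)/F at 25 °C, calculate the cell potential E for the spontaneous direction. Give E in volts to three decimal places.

Co³⁺/Co²⁺ is the cathode (higher E°), Cr³⁺/Cr²⁺ the anode: E°cell = +1.81 − (-0.41) = +2.22 V, n = 1.
Overall: Co³⁺(aq) + Cr²⁺(aq) → Co²⁺(aq) + Cr³⁺(aq)
Q = [Co²⁺]·[Cr³⁺] / ([Co³⁺]·[Cr²⁺]); log Q = -0.850.
E = E° − (0.0592/n) log Q = +2.22 − (0.0592/1)(-0.850) = +2.270 V.

+2.270 V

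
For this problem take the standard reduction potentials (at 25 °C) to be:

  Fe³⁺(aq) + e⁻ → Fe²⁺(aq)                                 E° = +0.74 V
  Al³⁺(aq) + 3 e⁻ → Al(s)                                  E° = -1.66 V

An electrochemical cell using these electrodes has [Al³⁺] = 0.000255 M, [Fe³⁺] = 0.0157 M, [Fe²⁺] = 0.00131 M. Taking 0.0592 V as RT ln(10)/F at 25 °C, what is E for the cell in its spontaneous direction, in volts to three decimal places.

Fe³⁺/Fe²⁺ is the cathode (higher E°), Al³⁺/Al the anode: E°cell = +0.74 − (-1.66) = +2.40 V, n = 3.
Overall: 3 Fe³⁺(aq) + Al(s) → 3 Fe²⁺(aq) + Al³⁺(aq)
Q = [Fe²⁺]^3·[Al³⁺] / ([Fe³⁺]^3); log Q = -6.829.
E = E° − (0.0592/n) log Q = +2.40 − (0.0592/3)(-6.829) = +2.535 V.

+2.535 V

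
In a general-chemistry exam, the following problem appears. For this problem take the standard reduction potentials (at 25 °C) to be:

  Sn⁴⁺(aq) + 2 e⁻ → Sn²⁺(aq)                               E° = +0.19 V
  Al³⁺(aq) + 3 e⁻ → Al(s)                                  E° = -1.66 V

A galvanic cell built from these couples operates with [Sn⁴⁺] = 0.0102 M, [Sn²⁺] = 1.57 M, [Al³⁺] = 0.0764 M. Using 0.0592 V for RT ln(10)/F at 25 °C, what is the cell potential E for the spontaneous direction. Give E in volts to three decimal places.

Sn⁴⁺/Sn²⁺ is the cathode (higher E°), Al³⁺/Al the anode: E°cell = +0.19 − (-1.66) = +1.85 V, n = 6.
Overall: 3 Sn⁴⁺(aq) + 2 Al(s) → 3 Sn²⁺(aq) + 2 Al³⁺(aq)
Q = [Sn²⁺]^3·[Al³⁺]^2 / ([Sn⁴⁺]^3); log Q = 4.328.
E = E° − (0.0592/n) log Q = +1.85 − (0.0592/6)(4.328) = +1.807 V.

+1.807 V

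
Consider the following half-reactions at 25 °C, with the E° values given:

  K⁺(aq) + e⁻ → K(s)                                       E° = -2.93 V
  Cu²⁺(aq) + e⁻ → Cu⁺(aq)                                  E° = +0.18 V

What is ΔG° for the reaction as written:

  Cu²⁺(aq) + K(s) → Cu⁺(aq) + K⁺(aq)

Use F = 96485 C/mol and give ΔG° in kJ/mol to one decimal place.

-300.1 kJ/mol

As written, Cu²⁺/Cu⁺ is reduced (cathode) and K⁺/K is oxidised (anode), so E°cell = (+0.18) − (-2.93) = +3.11 V.
Balancing electrons gives n = 1.
ΔG° = −nFE° = −(1)(96485)(+3.11) = -300,068 J = -300.1 kJ/mol.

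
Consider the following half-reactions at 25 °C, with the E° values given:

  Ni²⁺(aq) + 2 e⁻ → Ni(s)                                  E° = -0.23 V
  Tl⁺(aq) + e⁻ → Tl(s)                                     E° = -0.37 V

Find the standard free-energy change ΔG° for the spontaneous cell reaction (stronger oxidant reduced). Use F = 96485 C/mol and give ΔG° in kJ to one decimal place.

Ni²⁺/Ni (E° = -0.23 V) is the cathode; Tl⁺/Tl (E° = -0.37 V) is the anode, so E°cell = +0.14 V.
Balancing electrons gives n = 2 (lcm of 2 and 1).
ΔG° = −nFE° = −(2)(96485)(+0.14) = -27,016 J = -27.0 kJ.

-27.0 kJ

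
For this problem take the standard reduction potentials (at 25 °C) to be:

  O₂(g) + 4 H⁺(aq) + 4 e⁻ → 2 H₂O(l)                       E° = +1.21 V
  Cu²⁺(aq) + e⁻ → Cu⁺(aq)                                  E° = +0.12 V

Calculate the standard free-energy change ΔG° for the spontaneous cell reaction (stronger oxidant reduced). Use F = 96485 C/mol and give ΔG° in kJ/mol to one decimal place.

O₂/H₂O (E° = +1.21 V) is the cathode; Cu²⁺/Cu⁺ (E° = +0.12 V) is the anode, so E°cell = +1.09 V.
Balancing electrons gives n = 4 (lcm of 4 and 1).
ΔG° = −nFE° = −(4)(96485)(+1.09) = -420,675 J = -420.7 kJ/mol.

-420.7 kJ/mol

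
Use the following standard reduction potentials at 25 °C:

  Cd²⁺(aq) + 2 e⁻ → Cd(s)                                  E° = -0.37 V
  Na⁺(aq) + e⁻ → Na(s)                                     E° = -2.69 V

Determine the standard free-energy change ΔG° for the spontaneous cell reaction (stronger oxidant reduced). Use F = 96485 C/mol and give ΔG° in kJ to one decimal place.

Cd²⁺/Cd (E° = -0.37 V) is the cathode; Na⁺/Na (E° = -2.69 V) is the anode, so E°cell = +2.32 V.
Balancing electrons gives n = 2 (lcm of 2 and 1).
ΔG° = −nFE° = −(2)(96485)(+2.32) = -447,690 J = -447.7 kJ.

-447.7 kJ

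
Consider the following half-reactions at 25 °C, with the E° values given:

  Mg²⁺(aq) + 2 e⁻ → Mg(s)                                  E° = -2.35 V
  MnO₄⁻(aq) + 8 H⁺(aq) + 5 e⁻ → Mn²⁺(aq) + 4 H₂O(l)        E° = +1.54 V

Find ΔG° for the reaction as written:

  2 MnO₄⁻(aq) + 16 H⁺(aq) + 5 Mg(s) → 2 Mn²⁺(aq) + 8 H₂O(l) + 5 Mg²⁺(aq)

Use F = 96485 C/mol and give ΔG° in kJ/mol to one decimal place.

-3753.3 kJ/mol

As written, MnO₄⁻/Mn²⁺ is reduced (cathode) and Mg²⁺/Mg is oxidised (anode), so E°cell = (+1.54) − (-2.35) = +3.89 V.
Balancing electrons gives n = 10.
ΔG° = −nFE° = −(10)(96485)(+3.89) = -3,753,266 J = -3753.3 kJ/mol.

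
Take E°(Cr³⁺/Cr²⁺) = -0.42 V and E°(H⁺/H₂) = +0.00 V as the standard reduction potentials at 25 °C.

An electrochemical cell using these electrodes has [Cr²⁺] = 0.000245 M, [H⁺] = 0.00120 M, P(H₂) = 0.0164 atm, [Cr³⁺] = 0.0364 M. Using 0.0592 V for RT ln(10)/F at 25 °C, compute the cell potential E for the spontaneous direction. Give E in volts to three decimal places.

H⁺/H₂ is the cathode (higher E°), Cr³⁺/Cr²⁺ the anode: E°cell = +0.00 − (-0.42) = +0.42 V, n = 2.
Overall: 2 H⁺(aq) + 2 Cr²⁺(aq) → H₂(g) + 2 Cr³⁺(aq)
Q = P(H₂)·[Cr³⁺]^2 / ([H⁺]^2·[Cr²⁺]^2); log Q = 8.400.
E = E° − (0.0592/n) log Q = +0.42 − (0.0592/2)(8.400) = +0.171 V.

+0.171 V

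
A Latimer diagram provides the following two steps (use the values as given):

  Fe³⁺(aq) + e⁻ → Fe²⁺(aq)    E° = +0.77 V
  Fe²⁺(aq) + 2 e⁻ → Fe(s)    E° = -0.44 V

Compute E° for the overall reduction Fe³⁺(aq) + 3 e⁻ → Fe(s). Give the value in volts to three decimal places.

-0.037 V

Since ΔG° = −nFE° is additive over sequential reductions, n₃E°₃ = n₁E°₁ + n₂E°₂.
E°₃ = (1×+0.77 + 2×-0.44) / 3 = (-0.110) / 3 = -0.037 V.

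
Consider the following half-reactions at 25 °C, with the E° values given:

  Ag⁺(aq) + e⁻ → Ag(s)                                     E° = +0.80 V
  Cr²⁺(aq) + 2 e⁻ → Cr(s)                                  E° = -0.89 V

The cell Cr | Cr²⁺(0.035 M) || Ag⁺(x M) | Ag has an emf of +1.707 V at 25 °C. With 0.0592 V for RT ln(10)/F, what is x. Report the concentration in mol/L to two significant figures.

0.36 M

Ag⁺/Ag is the cathode, Cr²⁺/Cr the anode: E°cell = +1.69 V, n = 2.
Overall reaction: 2 Ag⁺(aq) + Cr(s) → 2 Ag(s) + Cr²⁺(aq); Q = [Cr²⁺]^1/[Ag⁺]^2.
From E = E° − (0.0592/n) log Q: log Q = (E° − E)·n/0.0592 = (+1.69 − (+1.707))·2/0.0592 = -0.5743.
So 2·log[Ag⁺] = 1·log(0.035) − log Q = -1.4559 − (-0.5743) = -0.8816; log[Ag⁺] = -0.8816 / 2 = -0.4408; [Ag⁺] = 10^(-0.4408) ≈ 0.36 M.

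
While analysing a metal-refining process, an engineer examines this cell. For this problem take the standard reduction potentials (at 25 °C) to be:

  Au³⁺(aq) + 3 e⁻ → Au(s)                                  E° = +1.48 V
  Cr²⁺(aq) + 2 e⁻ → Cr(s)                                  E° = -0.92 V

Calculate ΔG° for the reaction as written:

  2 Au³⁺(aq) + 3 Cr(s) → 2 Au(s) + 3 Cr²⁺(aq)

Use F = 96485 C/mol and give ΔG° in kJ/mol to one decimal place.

-1389.4 kJ/mol

As written, Au³⁺/Au is reduced (cathode) and Cr²⁺/Cr is oxidised (anode), so E°cell = (+1.48) − (-0.92) = +2.40 V.
Balancing electrons gives n = 6.
ΔG° = −nFE° = −(6)(96485)(+2.40) = -1,389,384 J = -1389.4 kJ/mol.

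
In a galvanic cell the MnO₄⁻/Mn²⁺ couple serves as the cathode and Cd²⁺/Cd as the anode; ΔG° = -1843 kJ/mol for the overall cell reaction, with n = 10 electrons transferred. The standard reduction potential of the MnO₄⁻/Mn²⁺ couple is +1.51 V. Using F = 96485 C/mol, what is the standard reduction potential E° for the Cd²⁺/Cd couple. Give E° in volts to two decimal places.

-0.40 V

E°cell = −ΔG°/(nF) = −(-1843×10³)/((10)(96485)) = +1.910 V.
Since MnO₄⁻/Mn²⁺ is the cathode and Cd²⁺/Cd the anode, E°cell = E°(MnO₄⁻/Mn²⁺) − E°(Cd²⁺/Cd).
So E°(Cd²⁺/Cd) = E°(MnO₄⁻/Mn²⁺) − E°cell = (+1.51) − (+1.910) = -0.40 V.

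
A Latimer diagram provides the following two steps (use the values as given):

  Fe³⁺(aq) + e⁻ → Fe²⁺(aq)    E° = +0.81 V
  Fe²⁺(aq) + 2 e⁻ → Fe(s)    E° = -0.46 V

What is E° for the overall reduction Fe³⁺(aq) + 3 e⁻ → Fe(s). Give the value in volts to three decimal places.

Since ΔG° = −nFE° is additive over sequential reductions, n₃E°₃ = n₁E°₁ + n₂E°₂.
E°₃ = (1×+0.81 + 2×-0.46) / 3 = (-0.110) / 3 = -0.037 V.

-0.037 V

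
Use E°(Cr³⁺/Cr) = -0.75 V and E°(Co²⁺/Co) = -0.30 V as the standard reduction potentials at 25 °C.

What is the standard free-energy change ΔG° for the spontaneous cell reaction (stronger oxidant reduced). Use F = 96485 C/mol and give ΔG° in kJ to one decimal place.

-260.5 kJ

Co²⁺/Co (E° = -0.30 V) is the cathode; Cr³⁺/Cr (E° = -0.75 V) is the anode, so E°cell = +0.45 V.
Balancing electrons gives n = 6 (lcm of 2 and 3).
ΔG° = −nFE° = −(6)(96485)(+0.45) = -260,510 J = -260.5 kJ.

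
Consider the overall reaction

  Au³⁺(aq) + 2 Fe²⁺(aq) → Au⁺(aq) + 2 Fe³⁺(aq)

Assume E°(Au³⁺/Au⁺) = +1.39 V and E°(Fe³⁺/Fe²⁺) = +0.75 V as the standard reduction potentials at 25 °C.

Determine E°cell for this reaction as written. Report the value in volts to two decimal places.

The Au³⁺/Au⁺ couple has the higher reduction potential, so it is the cathode; Fe³⁺/Fe²⁺ is oxidised at the anode.
E°cell = E°(cathode) − E°(anode) = (+1.39) − (+0.75) = +0.64 V.
Since E°cell > 0, the reaction is spontaneous under standard conditions.

+0.64 V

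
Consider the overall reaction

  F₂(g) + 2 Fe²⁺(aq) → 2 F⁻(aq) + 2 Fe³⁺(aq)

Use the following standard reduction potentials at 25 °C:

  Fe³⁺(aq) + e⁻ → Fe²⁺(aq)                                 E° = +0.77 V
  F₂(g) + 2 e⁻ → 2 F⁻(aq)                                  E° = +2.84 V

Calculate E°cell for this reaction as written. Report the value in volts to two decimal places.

+2.07 V

The F₂/F⁻ couple has the higher reduction potential, so it is the cathode; Fe³⁺/Fe²⁺ is oxidised at the anode.
E°cell = E°(cathode) − E°(anode) = (+2.84) − (+0.77) = +2.07 V.
Since E°cell > 0, the reaction is spontaneous under standard conditions.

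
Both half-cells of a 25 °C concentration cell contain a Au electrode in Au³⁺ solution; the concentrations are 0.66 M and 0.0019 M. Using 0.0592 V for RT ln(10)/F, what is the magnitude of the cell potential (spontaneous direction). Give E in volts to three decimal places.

For a concentration cell E°cell = 0. The 0.66 M side is the cathode (reduction is favoured where [Au³⁺] is higher).
With n = 3, E = −(0.0592/3) log([Au³⁺]ₐₙ/[Au³⁺]꜀ₐₜ) = −(0.0592/3) log(0.0019/0.66) = −(0.0592/3)(-2.541) = +0.050 V.

+0.050 V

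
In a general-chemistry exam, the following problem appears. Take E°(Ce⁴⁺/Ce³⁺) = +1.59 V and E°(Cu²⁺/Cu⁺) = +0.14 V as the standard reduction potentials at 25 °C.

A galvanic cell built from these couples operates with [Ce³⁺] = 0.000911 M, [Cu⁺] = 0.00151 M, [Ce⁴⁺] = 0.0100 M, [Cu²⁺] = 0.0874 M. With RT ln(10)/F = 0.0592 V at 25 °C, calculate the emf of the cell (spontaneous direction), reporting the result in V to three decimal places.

+1.407 V

Ce⁴⁺/Ce³⁺ is the cathode (higher E°), Cu²⁺/Cu⁺ the anode: E°cell = +1.59 − (+0.14) = +1.45 V, n = 1.
Overall: Ce⁴⁺(aq) + Cu⁺(aq) → Ce³⁺(aq) + Cu²⁺(aq)
Q = [Ce³⁺]·[Cu²⁺] / ([Ce⁴⁺]·[Cu⁺]); log Q = 0.722.
E = E° − (0.0592/n) log Q = +1.45 − (0.0592/1)(0.722) = +1.407 V.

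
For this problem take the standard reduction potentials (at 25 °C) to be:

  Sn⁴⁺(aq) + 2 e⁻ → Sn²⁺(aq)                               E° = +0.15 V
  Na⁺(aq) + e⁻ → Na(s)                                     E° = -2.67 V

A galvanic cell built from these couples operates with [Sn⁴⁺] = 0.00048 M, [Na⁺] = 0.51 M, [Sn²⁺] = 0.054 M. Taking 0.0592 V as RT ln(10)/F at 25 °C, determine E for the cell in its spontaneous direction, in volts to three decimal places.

Sn⁴⁺/Sn²⁺ is the cathode (higher E°), Na⁺/Na the anode: E°cell = +0.15 − (-2.67) = +2.82 V, n = 2.
Overall: Sn⁴⁺(aq) + 2 Na(s) → Sn²⁺(aq) + 2 Na⁺(aq)
Q = [Sn²⁺]·[Na⁺]^2 / ([Sn⁴⁺]); log Q = 1.466.
E = E° − (0.0592/n) log Q = +2.82 − (0.0592/2)(1.466) = +2.777 V.

+2.777 V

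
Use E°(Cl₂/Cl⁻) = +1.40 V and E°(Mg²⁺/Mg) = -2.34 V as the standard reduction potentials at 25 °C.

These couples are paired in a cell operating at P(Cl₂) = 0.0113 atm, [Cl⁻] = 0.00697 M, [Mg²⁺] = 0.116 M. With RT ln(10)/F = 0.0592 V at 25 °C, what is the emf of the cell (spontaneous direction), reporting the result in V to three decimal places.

Cl₂/Cl⁻ is the cathode (higher E°), Mg²⁺/Mg the anode: E°cell = +1.40 − (-2.34) = +3.74 V, n = 2.
Overall: Cl₂(g) + Mg(s) → 2 Cl⁻(aq) + Mg²⁺(aq)
Q = [Cl⁻]^2·[Mg²⁺] / (P(Cl₂)); log Q = -3.302.
E = E° − (0.0592/n) log Q = +3.74 − (0.0592/2)(-3.302) = +3.838 V.

+3.838 V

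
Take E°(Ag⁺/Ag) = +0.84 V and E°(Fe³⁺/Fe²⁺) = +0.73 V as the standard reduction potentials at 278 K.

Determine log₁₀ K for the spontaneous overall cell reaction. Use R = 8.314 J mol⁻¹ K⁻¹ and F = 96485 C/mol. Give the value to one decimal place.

Cathode: Ag⁺/Ag; anode: Fe³⁺/Fe²⁺. E°cell = (+0.84) − (+0.73) = +0.11 V, with n = 1.
ΔG° = −nFE° = −RT ln K, so ln K = nFE°/(RT) = (1)(96485)(+0.11) / ((8.314)(278)) = 4.592.
log₁₀ K = 4.592 / ln 10 = 2.0.

2.0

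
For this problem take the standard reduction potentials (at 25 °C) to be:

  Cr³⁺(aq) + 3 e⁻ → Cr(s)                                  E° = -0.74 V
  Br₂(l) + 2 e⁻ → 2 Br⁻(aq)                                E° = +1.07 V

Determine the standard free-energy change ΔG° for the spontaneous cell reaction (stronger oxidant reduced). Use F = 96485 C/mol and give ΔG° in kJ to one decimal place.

Br₂/Br⁻ (E° = +1.07 V) is the cathode; Cr³⁺/Cr (E° = -0.74 V) is the anode, so E°cell = +1.81 V.
Balancing electrons gives n = 6 (lcm of 2 and 3).
ΔG° = −nFE° = −(6)(96485)(+1.81) = -1,047,827 J = -1047.8 kJ.

-1047.8 kJ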